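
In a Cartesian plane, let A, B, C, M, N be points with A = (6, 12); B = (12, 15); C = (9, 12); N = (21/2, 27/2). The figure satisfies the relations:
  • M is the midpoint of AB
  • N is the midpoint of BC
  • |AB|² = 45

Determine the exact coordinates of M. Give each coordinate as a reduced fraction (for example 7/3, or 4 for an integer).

1. M_x = 9  [2·M = A+B = (6, 12)+(12, 15)]
2. M_y = 27/2  [2·M = A+B = (6, 12)+(12, 15)]
   so M = (9, 27/2)

M = (9, 27/2)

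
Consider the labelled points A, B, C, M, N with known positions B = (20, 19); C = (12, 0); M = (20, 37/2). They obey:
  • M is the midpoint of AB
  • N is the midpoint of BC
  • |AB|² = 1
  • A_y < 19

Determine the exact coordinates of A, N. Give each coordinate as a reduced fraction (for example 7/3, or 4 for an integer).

A = (20, 18)
N = (16, 19/2)

1. A_x = 20  [A = 2·M−B = 2·(20, 37/2)−(20, 19)]
2. A_y = 18  [A = 2·M−B = 2·(20, 37/2)−(20, 19)]
   so A = (20, 18)
3. N_x = 16  [2·N = B+C = (20, 19)+(12, 0)]
4. N_y = 19/2  [2·N = B+C = (20, 19)+(12, 0)]
   so N = (16, 19/2)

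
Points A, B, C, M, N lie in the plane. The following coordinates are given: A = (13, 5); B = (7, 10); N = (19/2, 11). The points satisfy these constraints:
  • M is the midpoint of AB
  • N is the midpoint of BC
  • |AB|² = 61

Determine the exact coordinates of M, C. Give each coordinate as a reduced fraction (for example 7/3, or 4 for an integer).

M = (10, 15/2)
C = (12, 12)

1. M_x = 10  [2·M = A+B = (13, 5)+(7, 10)]
2. M_y = 15/2  [2·M = A+B = (13, 5)+(7, 10)]
   so M = (10, 15/2)
3. C_x = 12  [C = 2·N−B = 2·(19/2, 11)−(7, 10)]
4. C_y = 12  [C = 2·N−B = 2·(19/2, 11)−(7, 10)]
   so C = (12, 12)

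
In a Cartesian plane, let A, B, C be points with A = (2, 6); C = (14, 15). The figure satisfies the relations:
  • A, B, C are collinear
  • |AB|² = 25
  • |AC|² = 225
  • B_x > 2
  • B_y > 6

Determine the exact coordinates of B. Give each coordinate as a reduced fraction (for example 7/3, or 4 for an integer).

1. B_x = 6  [[A, B, C are collinear ⇒ 9x-12y+54=0] ∩ [|B−(2, 6)|²=25]]
2. B_y = 9  [[A, B, C are collinear ⇒ 9x-12y+54=0] ∩ [|B−(2, 6)|²=25]]
   so B = (6, 9)

B = (6, 9)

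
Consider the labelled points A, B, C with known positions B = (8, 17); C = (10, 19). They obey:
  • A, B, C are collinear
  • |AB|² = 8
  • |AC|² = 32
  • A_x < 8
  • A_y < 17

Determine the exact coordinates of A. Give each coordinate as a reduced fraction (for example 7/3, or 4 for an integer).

1. A_x = 6  [[A, B, C are collinear ⇒ -2x+2y-18=0] ∩ [|A−(8, 17)|²=8]]
2. A_y = 15  [[A, B, C are collinear ⇒ -2x+2y-18=0] ∩ [|A−(8, 17)|²=8]]
   so A = (6, 15)

A = (6, 15)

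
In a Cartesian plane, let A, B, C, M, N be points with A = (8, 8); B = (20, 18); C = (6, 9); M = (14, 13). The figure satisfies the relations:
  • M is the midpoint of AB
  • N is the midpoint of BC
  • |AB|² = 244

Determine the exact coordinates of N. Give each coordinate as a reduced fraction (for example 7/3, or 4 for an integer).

1. N_x = 13  [2·N = B+C = (20, 18)+(6, 9)]
2. N_y = 27/2  [2·N = B+C = (20, 18)+(6, 9)]
   so N = (13, 27/2)

N = (13, 27/2)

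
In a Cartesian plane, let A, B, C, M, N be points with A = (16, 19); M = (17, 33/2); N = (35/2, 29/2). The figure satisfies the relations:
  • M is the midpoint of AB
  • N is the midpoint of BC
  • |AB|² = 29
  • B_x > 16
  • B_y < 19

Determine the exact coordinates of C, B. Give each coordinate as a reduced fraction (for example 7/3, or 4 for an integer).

C = (17, 15)
B = (18, 14)

1. B_x = 18  [B = 2·M−A = 2·(17, 33/2)−(16, 19)]
2. B_y = 14  [B = 2·M−A = 2·(17, 33/2)−(16, 19)]
   so B = (18, 14)
3. C_x = 17  [C = 2·N−B = 2·(35/2, 29/2)−(18, 14)]
4. C_y = 15  [C = 2·N−B = 2·(35/2, 29/2)−(18, 14)]
   so C = (17, 15)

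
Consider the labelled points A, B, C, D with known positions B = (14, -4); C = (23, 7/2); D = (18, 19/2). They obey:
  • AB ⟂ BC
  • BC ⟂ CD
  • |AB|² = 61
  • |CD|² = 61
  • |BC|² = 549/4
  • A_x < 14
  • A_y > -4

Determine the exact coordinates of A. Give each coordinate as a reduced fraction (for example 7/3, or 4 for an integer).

A = (9, 2)

1. A_x = 9  [[AB ⟂ BC ⇒ -9x-15/2y+96=0] ∩ [|A−(14, -4)|²=61]]
2. A_y = 2  [[AB ⟂ BC ⇒ -9x-15/2y+96=0] ∩ [|A−(14, -4)|²=61]]
   so A = (9, 2)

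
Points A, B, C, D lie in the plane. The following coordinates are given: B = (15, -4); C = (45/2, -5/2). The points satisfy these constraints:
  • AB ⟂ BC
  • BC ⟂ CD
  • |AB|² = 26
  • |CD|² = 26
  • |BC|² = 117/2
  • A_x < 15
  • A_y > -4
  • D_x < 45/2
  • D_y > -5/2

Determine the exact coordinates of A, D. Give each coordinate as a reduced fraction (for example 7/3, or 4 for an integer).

A = (14, 1)
D = (43/2, 5/2)

1. A_x = 14  [[AB ⟂ BC ⇒ -15/2x-3/2y+213/2=0] ∩ [|A−(15, -4)|²=26]]
2. A_y = 1  [[AB ⟂ BC ⇒ -15/2x-3/2y+213/2=0] ∩ [|A−(15, -4)|²=26]]
   so A = (14, 1)
3. D_x = 43/2  [[BC ⟂ CD ⇒ 15/2x+3/2y-165=0] ∩ [|D−(45/2, -5/2)|²=26]]
4. D_y = 5/2  [[BC ⟂ CD ⇒ 15/2x+3/2y-165=0] ∩ [|D−(45/2, -5/2)|²=26]]
   so D = (43/2, 5/2)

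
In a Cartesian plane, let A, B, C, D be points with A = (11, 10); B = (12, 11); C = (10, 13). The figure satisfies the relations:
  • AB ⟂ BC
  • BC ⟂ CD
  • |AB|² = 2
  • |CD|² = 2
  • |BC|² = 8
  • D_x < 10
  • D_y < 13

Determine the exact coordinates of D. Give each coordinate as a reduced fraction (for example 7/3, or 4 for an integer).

D = (9, 12)

1. D_x = 9  [[BC ⟂ CD ⇒ -2x+2y-6=0] ∩ [|D−(10, 13)|²=2]]
2. D_y = 12  [[BC ⟂ CD ⇒ -2x+2y-6=0] ∩ [|D−(10, 13)|²=2]]
   so D = (9, 12)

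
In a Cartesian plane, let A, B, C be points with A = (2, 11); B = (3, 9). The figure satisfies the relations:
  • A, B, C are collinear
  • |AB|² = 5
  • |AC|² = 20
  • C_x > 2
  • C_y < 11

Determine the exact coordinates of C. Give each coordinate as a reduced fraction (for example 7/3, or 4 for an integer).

C = (4, 7)

1. C_x = 4  [[A, B, C are collinear ⇒ 2x+1y-15=0] ∩ [|C−(2, 11)|²=20]]
2. C_y = 7  [[A, B, C are collinear ⇒ 2x+1y-15=0] ∩ [|C−(2, 11)|²=20]]
   so C = (4, 7)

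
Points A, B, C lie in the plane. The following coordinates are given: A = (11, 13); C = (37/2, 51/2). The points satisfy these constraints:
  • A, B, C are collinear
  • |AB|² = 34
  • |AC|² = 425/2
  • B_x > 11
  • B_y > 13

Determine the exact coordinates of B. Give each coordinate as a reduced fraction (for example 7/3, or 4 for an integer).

B = (14, 18)

1. B_x = 14  [[A, B, C are collinear ⇒ 25/2x-15/2y-40=0] ∩ [|B−(11, 13)|²=34]]
2. B_y = 18  [[A, B, C are collinear ⇒ 25/2x-15/2y-40=0] ∩ [|B−(11, 13)|²=34]]
   so B = (14, 18)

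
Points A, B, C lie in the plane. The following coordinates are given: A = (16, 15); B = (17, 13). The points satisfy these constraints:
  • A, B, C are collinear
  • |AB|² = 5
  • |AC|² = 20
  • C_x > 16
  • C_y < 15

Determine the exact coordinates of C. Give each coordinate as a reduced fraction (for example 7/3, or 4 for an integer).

C = (18, 11)

1. C_x = 18  [[A, B, C are collinear ⇒ 2x+1y-47=0] ∩ [|C−(16, 15)|²=20]]
2. C_y = 11  [[A, B, C are collinear ⇒ 2x+1y-47=0] ∩ [|C−(16, 15)|²=20]]
   so C = (18, 11)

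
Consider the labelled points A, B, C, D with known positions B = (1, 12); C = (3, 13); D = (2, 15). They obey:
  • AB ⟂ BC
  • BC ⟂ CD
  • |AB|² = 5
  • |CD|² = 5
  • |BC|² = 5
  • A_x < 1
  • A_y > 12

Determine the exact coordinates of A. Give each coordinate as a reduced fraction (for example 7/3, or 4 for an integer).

A = (0, 14)

1. A_x = 0  [[AB ⟂ BC ⇒ -2x-1y+14=0] ∩ [|A−(1, 12)|²=5]]
2. A_y = 14  [[AB ⟂ BC ⇒ -2x-1y+14=0] ∩ [|A−(1, 12)|²=5]]
   so A = (0, 14)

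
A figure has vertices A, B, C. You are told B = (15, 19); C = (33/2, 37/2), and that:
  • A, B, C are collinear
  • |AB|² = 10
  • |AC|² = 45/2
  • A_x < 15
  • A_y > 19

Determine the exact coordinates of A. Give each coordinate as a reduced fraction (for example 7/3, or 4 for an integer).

1. A_x = 12  [[A, B, C are collinear ⇒ 1/2x+3/2y-36=0] ∩ [|A−(15, 19)|²=10]]
2. A_y = 20  [[A, B, C are collinear ⇒ 1/2x+3/2y-36=0] ∩ [|A−(15, 19)|²=10]]
   so A = (12, 20)

A = (12, 20)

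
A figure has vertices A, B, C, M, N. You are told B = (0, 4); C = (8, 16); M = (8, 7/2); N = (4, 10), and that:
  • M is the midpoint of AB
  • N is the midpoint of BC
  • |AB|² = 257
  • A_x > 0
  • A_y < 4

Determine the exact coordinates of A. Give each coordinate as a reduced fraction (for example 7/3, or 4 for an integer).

A = (16, 3)

1. A_x = 16  [A = 2·M−B = 2·(8, 7/2)−(0, 4)]
2. A_y = 3  [A = 2·M−B = 2·(8, 7/2)−(0, 4)]
   so A = (16, 3)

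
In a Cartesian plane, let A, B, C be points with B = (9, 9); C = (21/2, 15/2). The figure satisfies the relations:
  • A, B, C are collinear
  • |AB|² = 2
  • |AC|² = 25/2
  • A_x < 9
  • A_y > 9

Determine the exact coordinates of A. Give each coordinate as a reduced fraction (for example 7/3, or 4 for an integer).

1. A_x = 8  [[A, B, C are collinear ⇒ 3/2x+3/2y-27=0] ∩ [|A−(9, 9)|²=2]]
2. A_y = 10  [[A, B, C are collinear ⇒ 3/2x+3/2y-27=0] ∩ [|A−(9, 9)|²=2]]
   so A = (8, 10)

A = (8, 10)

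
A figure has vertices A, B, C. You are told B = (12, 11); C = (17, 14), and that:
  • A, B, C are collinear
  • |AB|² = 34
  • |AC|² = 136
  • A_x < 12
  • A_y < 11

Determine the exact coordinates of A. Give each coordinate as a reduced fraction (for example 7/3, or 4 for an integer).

A = (7, 8)

1. A_x = 7  [[A, B, C are collinear ⇒ -3x+5y-19=0] ∩ [|A−(12, 11)|²=34]]
2. A_y = 8  [[A, B, C are collinear ⇒ -3x+5y-19=0] ∩ [|A−(12, 11)|²=34]]
   so A = (7, 8)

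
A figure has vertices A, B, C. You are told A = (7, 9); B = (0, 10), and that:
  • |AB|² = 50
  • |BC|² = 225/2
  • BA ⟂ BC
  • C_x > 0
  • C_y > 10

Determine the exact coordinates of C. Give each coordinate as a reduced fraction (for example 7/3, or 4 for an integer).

C = (3/2, 41/2)

1. C_x = 3/2  [[BA ⟂ BC ⇒ 7x-1y+10=0] ∩ [|C−(0, 10)|²=225/2]]
2. C_y = 41/2  [[BA ⟂ BC ⇒ 7x-1y+10=0] ∩ [|C−(0, 10)|²=225/2]]
   so C = (3/2, 41/2)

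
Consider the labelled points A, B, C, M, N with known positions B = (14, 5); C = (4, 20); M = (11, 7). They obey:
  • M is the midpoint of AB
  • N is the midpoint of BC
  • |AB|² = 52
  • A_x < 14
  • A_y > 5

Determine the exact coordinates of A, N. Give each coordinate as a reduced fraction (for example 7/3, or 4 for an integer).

1. A_x = 8  [A = 2·M−B = 2·(11, 7)−(14, 5)]
2. A_y = 9  [A = 2·M−B = 2·(11, 7)−(14, 5)]
   so A = (8, 9)
3. N_x = 9  [2·N = B+C = (14, 5)+(4, 20)]
4. N_y = 25/2  [2·N = B+C = (14, 5)+(4, 20)]
   so N = (9, 25/2)

A = (8, 9)
N = (9, 25/2)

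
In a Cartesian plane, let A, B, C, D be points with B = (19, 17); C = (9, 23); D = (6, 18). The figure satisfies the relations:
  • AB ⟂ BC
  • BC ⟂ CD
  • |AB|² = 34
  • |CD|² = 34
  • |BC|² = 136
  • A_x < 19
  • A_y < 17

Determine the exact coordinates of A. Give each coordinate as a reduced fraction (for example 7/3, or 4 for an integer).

1. A_x = 16  [[AB ⟂ BC ⇒ 10x-6y-88=0] ∩ [|A−(19, 17)|²=34]]
2. A_y = 12  [[AB ⟂ BC ⇒ 10x-6y-88=0] ∩ [|A−(19, 17)|²=34]]
   so A = (16, 12)

A = (16, 12)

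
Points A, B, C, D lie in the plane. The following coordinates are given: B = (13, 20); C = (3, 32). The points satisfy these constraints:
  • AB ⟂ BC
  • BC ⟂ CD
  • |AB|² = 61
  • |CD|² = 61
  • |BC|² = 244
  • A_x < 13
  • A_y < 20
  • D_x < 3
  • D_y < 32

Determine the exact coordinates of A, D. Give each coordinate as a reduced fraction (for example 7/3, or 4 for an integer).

A = (7, 15)
D = (-3, 27)

1. A_x = 7  [[AB ⟂ BC ⇒ 10x-12y+110=0] ∩ [|A−(13, 20)|²=61]]
2. A_y = 15  [[AB ⟂ BC ⇒ 10x-12y+110=0] ∩ [|A−(13, 20)|²=61]]
   so A = (7, 15)
3. D_x = -3  [[BC ⟂ CD ⇒ -10x+12y-354=0] ∩ [|D−(3, 32)|²=61]]
4. D_y = 27  [[BC ⟂ CD ⇒ -10x+12y-354=0] ∩ [|D−(3, 32)|²=61]]
   so D = (-3, 27)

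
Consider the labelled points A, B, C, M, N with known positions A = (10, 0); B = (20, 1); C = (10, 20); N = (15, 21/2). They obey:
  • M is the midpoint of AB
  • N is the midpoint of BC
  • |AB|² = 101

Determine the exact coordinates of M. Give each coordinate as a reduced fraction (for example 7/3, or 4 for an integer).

1. M_x = 15  [2·M = A+B = (10, 0)+(20, 1)]
2. M_y = 1/2  [2·M = A+B = (10, 0)+(20, 1)]
   so M = (15, 1/2)

M = (15, 1/2)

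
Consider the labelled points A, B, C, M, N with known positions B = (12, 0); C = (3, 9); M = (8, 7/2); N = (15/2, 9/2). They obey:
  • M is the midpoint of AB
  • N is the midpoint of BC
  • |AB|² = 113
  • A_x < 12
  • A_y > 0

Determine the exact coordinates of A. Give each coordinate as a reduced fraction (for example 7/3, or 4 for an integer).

A = (4, 7)

1. A_x = 4  [A = 2·M−B = 2·(8, 7/2)−(12, 0)]
2. A_y = 7  [A = 2·M−B = 2·(8, 7/2)−(12, 0)]
   so A = (4, 7)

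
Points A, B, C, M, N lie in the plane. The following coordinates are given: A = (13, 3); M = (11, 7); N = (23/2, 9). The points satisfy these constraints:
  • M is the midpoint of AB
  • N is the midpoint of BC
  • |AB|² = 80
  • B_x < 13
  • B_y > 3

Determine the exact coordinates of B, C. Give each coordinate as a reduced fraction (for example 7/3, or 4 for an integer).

B = (9, 11)
C = (14, 7)

1. B_x = 9  [B = 2·M−A = 2·(11, 7)−(13, 3)]
2. B_y = 11  [B = 2·M−A = 2·(11, 7)−(13, 3)]
   so B = (9, 11)
3. C_x = 14  [C = 2·N−B = 2·(23/2, 9)−(9, 11)]
4. C_y = 7  [C = 2·N−B = 2·(23/2, 9)−(9, 11)]
   so C = (14, 7)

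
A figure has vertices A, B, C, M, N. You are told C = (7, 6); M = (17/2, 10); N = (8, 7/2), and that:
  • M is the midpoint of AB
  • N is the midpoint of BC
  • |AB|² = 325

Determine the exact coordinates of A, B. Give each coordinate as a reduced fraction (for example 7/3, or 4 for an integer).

1. B_x = 9  [B = 2·N−C = 2·(8, 7/2)−(7, 6)]
2. B_y = 1  [B = 2·N−C = 2·(8, 7/2)−(7, 6)]
   so B = (9, 1)
3. A_x = 8  [A = 2·M−B = 2·(17/2, 10)−(9, 1)]
4. A_y = 19  [A = 2·M−B = 2·(17/2, 10)−(9, 1)]
   so A = (8, 19)

A = (8, 19)
B = (9, 1)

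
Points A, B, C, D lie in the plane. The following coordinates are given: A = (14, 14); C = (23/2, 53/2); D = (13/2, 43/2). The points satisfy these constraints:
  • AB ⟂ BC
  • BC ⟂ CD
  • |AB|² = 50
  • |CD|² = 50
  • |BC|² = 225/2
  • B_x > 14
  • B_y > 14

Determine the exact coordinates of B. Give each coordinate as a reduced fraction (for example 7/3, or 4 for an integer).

B = (19, 19)

1. B_x = 19  [[BC ⟂ CD ⇒ 5x+5y-190=0] ∩ [|B−(14, 14)|²=50]]
2. B_y = 19  [[BC ⟂ CD ⇒ 5x+5y-190=0] ∩ [|B−(14, 14)|²=50]]
   so B = (19, 19)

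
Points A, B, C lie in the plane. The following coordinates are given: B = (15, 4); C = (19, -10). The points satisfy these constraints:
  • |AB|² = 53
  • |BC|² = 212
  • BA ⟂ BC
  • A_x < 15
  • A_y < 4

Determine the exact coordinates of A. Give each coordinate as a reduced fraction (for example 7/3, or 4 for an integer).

1. A_x = 8  [[BA ⟂ BC ⇒ 4x-14y-4=0] ∩ [|A−(15, 4)|²=53]]
2. A_y = 2  [[BA ⟂ BC ⇒ 4x-14y-4=0] ∩ [|A−(15, 4)|²=53]]
   so A = (8, 2)

A = (8, 2)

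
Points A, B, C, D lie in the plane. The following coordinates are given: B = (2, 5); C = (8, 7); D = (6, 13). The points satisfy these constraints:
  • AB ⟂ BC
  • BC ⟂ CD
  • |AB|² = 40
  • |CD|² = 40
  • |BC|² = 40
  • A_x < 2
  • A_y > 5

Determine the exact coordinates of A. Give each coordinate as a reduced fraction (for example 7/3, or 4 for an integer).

A = (0, 11)

1. A_x = 0  [[AB ⟂ BC ⇒ -6x-2y+22=0] ∩ [|A−(2, 5)|²=40]]
2. A_y = 11  [[AB ⟂ BC ⇒ -6x-2y+22=0] ∩ [|A−(2, 5)|²=40]]
   so A = (0, 11)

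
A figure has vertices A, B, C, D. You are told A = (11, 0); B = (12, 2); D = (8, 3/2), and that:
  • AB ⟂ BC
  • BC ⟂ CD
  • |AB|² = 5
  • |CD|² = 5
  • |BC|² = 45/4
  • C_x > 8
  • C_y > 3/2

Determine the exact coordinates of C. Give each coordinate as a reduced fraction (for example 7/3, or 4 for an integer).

C = (9, 7/2)

1. C_x = 9  [[AB ⟂ BC ⇒ 1x+2y-16=0] ∩ [|C−(8, 3/2)|²=5]]
2. C_y = 7/2  [[AB ⟂ BC ⇒ 1x+2y-16=0] ∩ [|C−(8, 3/2)|²=5]]
   so C = (9, 7/2)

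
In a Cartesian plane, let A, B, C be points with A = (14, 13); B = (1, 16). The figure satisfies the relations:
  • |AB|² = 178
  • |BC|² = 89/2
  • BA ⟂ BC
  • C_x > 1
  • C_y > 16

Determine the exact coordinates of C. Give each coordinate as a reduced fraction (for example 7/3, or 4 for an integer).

1. C_x = 5/2  [[BA ⟂ BC ⇒ 13x-3y+35=0] ∩ [|C−(1, 16)|²=89/2]]
2. C_y = 45/2  [[BA ⟂ BC ⇒ 13x-3y+35=0] ∩ [|C−(1, 16)|²=89/2]]
   so C = (5/2, 45/2)

C = (5/2, 45/2)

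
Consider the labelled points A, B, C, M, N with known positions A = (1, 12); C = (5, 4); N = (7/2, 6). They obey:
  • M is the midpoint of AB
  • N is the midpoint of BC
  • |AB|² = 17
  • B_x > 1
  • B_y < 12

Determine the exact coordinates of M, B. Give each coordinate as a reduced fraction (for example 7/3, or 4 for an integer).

1. B_x = 2  [B = 2·N−C = 2·(7/2, 6)−(5, 4)]
2. B_y = 8  [B = 2·N−C = 2·(7/2, 6)−(5, 4)]
   so B = (2, 8)
3. M_x = 3/2  [2·M = A+B = (1, 12)+(2, 8)]
4. M_y = 10  [2·M = A+B = (1, 12)+(2, 8)]
   so M = (3/2, 10)

M = (3/2, 10)
B = (2, 8)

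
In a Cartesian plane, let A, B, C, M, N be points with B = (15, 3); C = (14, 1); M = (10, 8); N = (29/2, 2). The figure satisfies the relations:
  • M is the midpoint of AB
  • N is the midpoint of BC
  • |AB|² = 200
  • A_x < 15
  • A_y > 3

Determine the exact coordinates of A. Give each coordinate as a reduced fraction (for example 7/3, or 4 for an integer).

A = (5, 13)

1. A_x = 5  [A = 2·M−B = 2·(10, 8)−(15, 3)]
2. A_y = 13  [A = 2·M−B = 2·(10, 8)−(15, 3)]
   so A = (5, 13)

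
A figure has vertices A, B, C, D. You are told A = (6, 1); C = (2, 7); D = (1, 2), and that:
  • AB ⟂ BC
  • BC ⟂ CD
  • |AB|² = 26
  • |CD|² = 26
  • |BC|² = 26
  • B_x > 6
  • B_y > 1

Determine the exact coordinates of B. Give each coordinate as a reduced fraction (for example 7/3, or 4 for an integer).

B = (7, 6)

1. B_x = 7  [[BC ⟂ CD ⇒ 1x+5y-37=0] ∩ [|B−(6, 1)|²=26]]
2. B_y = 6  [[BC ⟂ CD ⇒ 1x+5y-37=0] ∩ [|B−(6, 1)|²=26]]
   so B = (7, 6)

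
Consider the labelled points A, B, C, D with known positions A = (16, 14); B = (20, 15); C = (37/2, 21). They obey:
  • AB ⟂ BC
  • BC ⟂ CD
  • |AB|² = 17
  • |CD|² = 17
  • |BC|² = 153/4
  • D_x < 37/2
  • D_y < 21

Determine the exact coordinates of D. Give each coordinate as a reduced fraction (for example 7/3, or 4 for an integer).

1. D_x = 29/2  [[BC ⟂ CD ⇒ -3/2x+6y-393/4=0] ∩ [|D−(37/2, 21)|²=17]]
2. D_y = 20  [[BC ⟂ CD ⇒ -3/2x+6y-393/4=0] ∩ [|D−(37/2, 21)|²=17]]
   so D = (29/2, 20)

D = (29/2, 20)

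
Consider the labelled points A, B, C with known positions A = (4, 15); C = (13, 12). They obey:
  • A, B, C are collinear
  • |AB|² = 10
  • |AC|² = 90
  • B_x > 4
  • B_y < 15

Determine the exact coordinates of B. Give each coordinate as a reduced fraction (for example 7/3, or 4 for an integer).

B = (7, 14)

1. B_x = 7  [[A, B, C are collinear ⇒ -3x-9y+147=0] ∩ [|B−(4, 15)|²=10]]
2. B_y = 14  [[A, B, C are collinear ⇒ -3x-9y+147=0] ∩ [|B−(4, 15)|²=10]]
   so B = (7, 14)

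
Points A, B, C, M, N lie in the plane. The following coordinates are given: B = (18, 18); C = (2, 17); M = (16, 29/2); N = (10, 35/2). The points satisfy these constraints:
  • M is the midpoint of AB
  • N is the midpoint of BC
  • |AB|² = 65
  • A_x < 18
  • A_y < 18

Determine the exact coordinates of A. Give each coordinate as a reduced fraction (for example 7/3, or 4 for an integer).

1. A_x = 14  [A = 2·M−B = 2·(16, 29/2)−(18, 18)]
2. A_y = 11  [A = 2·M−B = 2·(16, 29/2)−(18, 18)]
   so A = (14, 11)

A = (14, 11)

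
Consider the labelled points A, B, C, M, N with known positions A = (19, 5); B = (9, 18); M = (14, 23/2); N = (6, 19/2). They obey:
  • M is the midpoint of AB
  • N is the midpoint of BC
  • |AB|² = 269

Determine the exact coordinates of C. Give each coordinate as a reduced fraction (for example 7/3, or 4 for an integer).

C = (3, 1)

1. C_x = 3  [C = 2·N−B = 2·(6, 19/2)−(9, 18)]
2. C_y = 1  [C = 2·N−B = 2·(6, 19/2)−(9, 18)]
   so C = (3, 1)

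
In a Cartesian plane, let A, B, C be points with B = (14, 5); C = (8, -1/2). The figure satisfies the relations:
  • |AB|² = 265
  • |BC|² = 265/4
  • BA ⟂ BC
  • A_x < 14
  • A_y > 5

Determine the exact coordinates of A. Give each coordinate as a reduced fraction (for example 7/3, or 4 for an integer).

A = (3, 17)

1. A_x = 3  [[BA ⟂ BC ⇒ -6x-11/2y+223/2=0] ∩ [|A−(14, 5)|²=265]]
2. A_y = 17  [[BA ⟂ BC ⇒ -6x-11/2y+223/2=0] ∩ [|A−(14, 5)|²=265]]
   so A = (3, 17)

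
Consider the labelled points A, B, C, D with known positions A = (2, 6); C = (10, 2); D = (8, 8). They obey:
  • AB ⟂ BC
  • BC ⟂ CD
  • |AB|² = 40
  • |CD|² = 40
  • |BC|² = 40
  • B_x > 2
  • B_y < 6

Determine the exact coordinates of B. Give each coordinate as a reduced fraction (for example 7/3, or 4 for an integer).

1. B_x = 4  [[BC ⟂ CD ⇒ 2x-6y-8=0] ∩ [|B−(2, 6)|²=40]]
2. B_y = 0  [[BC ⟂ CD ⇒ 2x-6y-8=0] ∩ [|B−(2, 6)|²=40]]
   so B = (4, 0)

B = (4, 0)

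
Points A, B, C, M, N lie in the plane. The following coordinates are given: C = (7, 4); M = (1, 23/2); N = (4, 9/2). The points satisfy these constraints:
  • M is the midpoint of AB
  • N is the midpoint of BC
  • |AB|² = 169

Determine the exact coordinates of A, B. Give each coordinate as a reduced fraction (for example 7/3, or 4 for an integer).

A = (1, 18)
B = (1, 5)

1. B_x = 1  [B = 2·N−C = 2·(4, 9/2)−(7, 4)]
2. B_y = 5  [B = 2·N−C = 2·(4, 9/2)−(7, 4)]
   so B = (1, 5)
3. A_x = 1  [A = 2·M−B = 2·(1, 23/2)−(1, 5)]
4. A_y = 18  [A = 2·M−B = 2·(1, 23/2)−(1, 5)]
   so A = (1, 18)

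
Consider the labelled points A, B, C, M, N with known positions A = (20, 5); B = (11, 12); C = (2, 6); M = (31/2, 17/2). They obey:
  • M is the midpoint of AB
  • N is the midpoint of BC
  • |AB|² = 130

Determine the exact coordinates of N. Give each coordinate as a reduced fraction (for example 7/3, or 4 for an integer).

1. N_x = 13/2  [2·N = B+C = (11, 12)+(2, 6)]
2. N_y = 9  [2·N = B+C = (11, 12)+(2, 6)]
   so N = (13/2, 9)

N = (13/2, 9)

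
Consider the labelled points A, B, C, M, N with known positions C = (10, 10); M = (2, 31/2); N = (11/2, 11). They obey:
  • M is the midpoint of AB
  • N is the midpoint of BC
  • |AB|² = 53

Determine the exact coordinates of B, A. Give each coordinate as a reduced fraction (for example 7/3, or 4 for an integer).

B = (1, 12)
A = (3, 19)

1. B_x = 1  [B = 2·N−C = 2·(11/2, 11)−(10, 10)]
2. B_y = 12  [B = 2·N−C = 2·(11/2, 11)−(10, 10)]
   so B = (1, 12)
3. A_x = 3  [A = 2·M−B = 2·(2, 31/2)−(1, 12)]
4. A_y = 19  [A = 2·M−B = 2·(2, 31/2)−(1, 12)]
   so A = (3, 19)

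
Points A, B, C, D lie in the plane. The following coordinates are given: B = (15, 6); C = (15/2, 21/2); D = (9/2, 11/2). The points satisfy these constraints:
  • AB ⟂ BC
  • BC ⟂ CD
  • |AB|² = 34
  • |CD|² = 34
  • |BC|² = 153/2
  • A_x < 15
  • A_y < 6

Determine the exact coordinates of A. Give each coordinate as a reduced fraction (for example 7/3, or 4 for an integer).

A = (12, 1)

1. A_x = 12  [[AB ⟂ BC ⇒ 15/2x-9/2y-171/2=0] ∩ [|A−(15, 6)|²=34]]
2. A_y = 1  [[AB ⟂ BC ⇒ 15/2x-9/2y-171/2=0] ∩ [|A−(15, 6)|²=34]]
   so A = (12, 1)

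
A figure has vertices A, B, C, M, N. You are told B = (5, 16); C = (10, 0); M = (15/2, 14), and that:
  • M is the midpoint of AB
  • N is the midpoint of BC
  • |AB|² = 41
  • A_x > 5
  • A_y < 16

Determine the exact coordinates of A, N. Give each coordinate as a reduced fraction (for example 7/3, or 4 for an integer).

1. A_x = 10  [A = 2·M−B = 2·(15/2, 14)−(5, 16)]
2. A_y = 12  [A = 2·M−B = 2·(15/2, 14)−(5, 16)]
   so A = (10, 12)
3. N_x = 15/2  [2·N = B+C = (5, 16)+(10, 0)]
4. N_y = 8  [2·N = B+C = (5, 16)+(10, 0)]
   so N = (15/2, 8)

A = (10, 12)
N = (15/2, 8)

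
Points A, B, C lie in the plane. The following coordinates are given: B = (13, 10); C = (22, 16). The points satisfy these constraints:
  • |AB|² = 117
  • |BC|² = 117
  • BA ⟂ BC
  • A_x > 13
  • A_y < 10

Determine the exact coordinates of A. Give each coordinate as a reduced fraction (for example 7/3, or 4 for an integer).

1. A_x = 19  [[BA ⟂ BC ⇒ 9x+6y-177=0] ∩ [|A−(13, 10)|²=117]]
2. A_y = 1  [[BA ⟂ BC ⇒ 9x+6y-177=0] ∩ [|A−(13, 10)|²=117]]
   so A = (19, 1)

A = (19, 1)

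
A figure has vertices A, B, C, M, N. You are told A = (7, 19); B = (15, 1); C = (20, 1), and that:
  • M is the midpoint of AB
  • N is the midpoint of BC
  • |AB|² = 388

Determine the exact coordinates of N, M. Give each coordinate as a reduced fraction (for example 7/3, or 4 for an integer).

1. M_x = 11  [2·M = A+B = (7, 19)+(15, 1)]
2. M_y = 10  [2·M = A+B = (7, 19)+(15, 1)]
   so M = (11, 10)
3. N_x = 35/2  [2·N = B+C = (15, 1)+(20, 1)]
4. N_y = 1  [2·N = B+C = (15, 1)+(20, 1)]
   so N = (35/2, 1)

N = (35/2, 1)
M = (11, 10)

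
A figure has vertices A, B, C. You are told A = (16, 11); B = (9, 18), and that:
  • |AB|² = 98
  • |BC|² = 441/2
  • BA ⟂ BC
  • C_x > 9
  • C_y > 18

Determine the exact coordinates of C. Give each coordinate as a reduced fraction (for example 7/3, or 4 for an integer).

C = (39/2, 57/2)

1. C_x = 39/2  [[BA ⟂ BC ⇒ 7x-7y+63=0] ∩ [|C−(9, 18)|²=441/2]]
2. C_y = 57/2  [[BA ⟂ BC ⇒ 7x-7y+63=0] ∩ [|C−(9, 18)|²=441/2]]
   so C = (39/2, 57/2)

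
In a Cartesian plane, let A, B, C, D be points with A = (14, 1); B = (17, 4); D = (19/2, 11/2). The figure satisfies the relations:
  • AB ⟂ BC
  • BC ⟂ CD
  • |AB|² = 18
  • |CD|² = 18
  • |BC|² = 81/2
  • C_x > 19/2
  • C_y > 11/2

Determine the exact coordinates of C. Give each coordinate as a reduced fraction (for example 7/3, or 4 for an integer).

1. C_x = 25/2  [[AB ⟂ BC ⇒ 3x+3y-63=0] ∩ [|C−(19/2, 11/2)|²=18]]
2. C_y = 17/2  [[AB ⟂ BC ⇒ 3x+3y-63=0] ∩ [|C−(19/2, 11/2)|²=18]]
   so C = (25/2, 17/2)

C = (25/2, 17/2)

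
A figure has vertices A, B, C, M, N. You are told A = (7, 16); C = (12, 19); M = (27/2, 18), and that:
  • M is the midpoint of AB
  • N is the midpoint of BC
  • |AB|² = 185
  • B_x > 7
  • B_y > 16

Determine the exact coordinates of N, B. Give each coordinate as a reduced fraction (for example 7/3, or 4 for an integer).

1. B_x = 20  [B = 2·M−A = 2·(27/2, 18)−(7, 16)]
2. B_y = 20  [B = 2·M−A = 2·(27/2, 18)−(7, 16)]
   so B = (20, 20)
3. N_x = 16  [2·N = B+C = (20, 20)+(12, 19)]
4. N_y = 39/2  [2·N = B+C = (20, 20)+(12, 19)]
   so N = (16, 39/2)

N = (16, 39/2)
B = (20, 20)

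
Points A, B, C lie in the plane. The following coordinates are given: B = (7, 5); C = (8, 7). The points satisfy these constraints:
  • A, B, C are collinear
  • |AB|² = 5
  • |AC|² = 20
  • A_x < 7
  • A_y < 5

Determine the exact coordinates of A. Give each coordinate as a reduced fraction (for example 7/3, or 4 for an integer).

A = (6, 3)

1. A_x = 6  [[A, B, C are collinear ⇒ -2x+1y+9=0] ∩ [|A−(7, 5)|²=5]]
2. A_y = 3  [[A, B, C are collinear ⇒ -2x+1y+9=0] ∩ [|A−(7, 5)|²=5]]
   so A = (6, 3)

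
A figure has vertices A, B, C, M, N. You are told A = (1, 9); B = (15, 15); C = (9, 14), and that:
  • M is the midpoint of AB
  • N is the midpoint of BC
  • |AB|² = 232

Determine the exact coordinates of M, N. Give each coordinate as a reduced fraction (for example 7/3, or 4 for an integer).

M = (8, 12)
N = (12, 29/2)

1. M_x = 8  [2·M = A+B = (1, 9)+(15, 15)]
2. M_y = 12  [2·M = A+B = (1, 9)+(15, 15)]
   so M = (8, 12)
3. N_x = 12  [2·N = B+C = (15, 15)+(9, 14)]
4. N_y = 29/2  [2·N = B+C = (15, 15)+(9, 14)]
   so N = (12, 29/2)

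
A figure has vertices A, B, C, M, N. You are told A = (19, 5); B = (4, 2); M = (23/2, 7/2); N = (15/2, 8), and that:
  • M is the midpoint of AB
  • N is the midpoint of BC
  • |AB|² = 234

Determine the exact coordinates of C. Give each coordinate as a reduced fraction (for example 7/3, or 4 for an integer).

1. C_x = 11  [C = 2·N−B = 2·(15/2, 8)−(4, 2)]
2. C_y = 14  [C = 2·N−B = 2·(15/2, 8)−(4, 2)]
   so C = (11, 14)

C = (11, 14)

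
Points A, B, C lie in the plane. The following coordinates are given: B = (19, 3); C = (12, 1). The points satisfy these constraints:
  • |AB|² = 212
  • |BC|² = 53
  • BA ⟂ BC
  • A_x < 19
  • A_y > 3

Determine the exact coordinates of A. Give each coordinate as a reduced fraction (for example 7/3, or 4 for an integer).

A = (15, 17)

1. A_x = 15  [[BA ⟂ BC ⇒ -7x-2y+139=0] ∩ [|A−(19, 3)|²=212]]
2. A_y = 17  [[BA ⟂ BC ⇒ -7x-2y+139=0] ∩ [|A−(19, 3)|²=212]]
   so A = (15, 17)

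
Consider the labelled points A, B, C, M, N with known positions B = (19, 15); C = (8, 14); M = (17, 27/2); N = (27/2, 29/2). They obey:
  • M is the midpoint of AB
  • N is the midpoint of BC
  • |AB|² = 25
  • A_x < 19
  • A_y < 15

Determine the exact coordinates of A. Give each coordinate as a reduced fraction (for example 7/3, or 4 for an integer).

1. A_x = 15  [A = 2·M−B = 2·(17, 27/2)−(19, 15)]
2. A_y = 12  [A = 2·M−B = 2·(17, 27/2)−(19, 15)]
   so A = (15, 12)

A = (15, 12)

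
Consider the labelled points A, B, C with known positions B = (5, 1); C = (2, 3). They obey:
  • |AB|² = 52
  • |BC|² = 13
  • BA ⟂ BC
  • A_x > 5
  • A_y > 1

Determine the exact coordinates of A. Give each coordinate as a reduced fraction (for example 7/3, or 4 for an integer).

1. A_x = 9  [[BA ⟂ BC ⇒ -3x+2y+13=0] ∩ [|A−(5, 1)|²=52]]
2. A_y = 7  [[BA ⟂ BC ⇒ -3x+2y+13=0] ∩ [|A−(5, 1)|²=52]]
   so A = (9, 7)

A = (9, 7)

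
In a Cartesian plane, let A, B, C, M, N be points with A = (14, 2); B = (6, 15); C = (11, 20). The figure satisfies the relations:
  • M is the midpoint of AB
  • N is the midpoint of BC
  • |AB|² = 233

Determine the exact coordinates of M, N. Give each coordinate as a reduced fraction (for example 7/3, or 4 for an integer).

1. M_x = 10  [2·M = A+B = (14, 2)+(6, 15)]
2. M_y = 17/2  [2·M = A+B = (14, 2)+(6, 15)]
   so M = (10, 17/2)
3. N_x = 17/2  [2·N = B+C = (6, 15)+(11, 20)]
4. N_y = 35/2  [2·N = B+C = (6, 15)+(11, 20)]
   so N = (17/2, 35/2)

M = (10, 17/2)
N = (17/2, 35/2)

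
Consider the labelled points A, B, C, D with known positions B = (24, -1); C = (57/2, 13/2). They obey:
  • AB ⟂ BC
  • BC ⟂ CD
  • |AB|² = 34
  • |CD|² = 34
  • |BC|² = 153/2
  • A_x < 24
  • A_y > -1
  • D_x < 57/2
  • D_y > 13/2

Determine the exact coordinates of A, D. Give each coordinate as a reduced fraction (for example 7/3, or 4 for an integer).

A = (19, 2)
D = (47/2, 19/2)

1. A_x = 19  [[AB ⟂ BC ⇒ -9/2x-15/2y+201/2=0] ∩ [|A−(24, -1)|²=34]]
2. A_y = 2  [[AB ⟂ BC ⇒ -9/2x-15/2y+201/2=0] ∩ [|A−(24, -1)|²=34]]
   so A = (19, 2)
3. D_x = 47/2  [[BC ⟂ CD ⇒ 9/2x+15/2y-177=0] ∩ [|D−(57/2, 13/2)|²=34]]
4. D_y = 19/2  [[BC ⟂ CD ⇒ 9/2x+15/2y-177=0] ∩ [|D−(57/2, 13/2)|²=34]]
   so D = (47/2, 19/2)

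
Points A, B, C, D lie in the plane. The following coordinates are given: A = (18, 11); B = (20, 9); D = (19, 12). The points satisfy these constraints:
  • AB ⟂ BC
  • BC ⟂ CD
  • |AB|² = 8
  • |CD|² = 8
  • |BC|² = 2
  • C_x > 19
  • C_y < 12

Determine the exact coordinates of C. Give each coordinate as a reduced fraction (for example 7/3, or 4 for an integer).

C = (21, 10)

1. C_x = 21  [[AB ⟂ BC ⇒ 2x-2y-22=0] ∩ [|C−(19, 12)|²=8]]
2. C_y = 10  [[AB ⟂ BC ⇒ 2x-2y-22=0] ∩ [|C−(19, 12)|²=8]]
   so C = (21, 10)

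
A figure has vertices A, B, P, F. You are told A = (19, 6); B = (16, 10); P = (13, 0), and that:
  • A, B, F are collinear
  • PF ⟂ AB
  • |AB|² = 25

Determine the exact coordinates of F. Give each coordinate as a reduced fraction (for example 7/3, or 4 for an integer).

1. F_x = 493/25  [[A, B, F are collinear ⇒ -4x-3y+94=0] ∩ [PF ⟂ AB ⇒ -3x+4y+39=0]]
2. F_y = 126/25  [[A, B, F are collinear ⇒ -4x-3y+94=0] ∩ [PF ⟂ AB ⇒ -3x+4y+39=0]]
   so F = (493/25, 126/25)

F = (493/25, 126/25)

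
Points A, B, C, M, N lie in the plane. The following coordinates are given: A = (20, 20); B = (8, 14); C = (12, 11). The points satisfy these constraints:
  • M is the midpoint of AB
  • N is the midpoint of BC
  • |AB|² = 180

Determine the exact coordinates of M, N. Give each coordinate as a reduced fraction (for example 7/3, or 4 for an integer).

M = (14, 17)
N = (10, 25/2)

1. M_x = 14  [2·M = A+B = (20, 20)+(8, 14)]
2. M_y = 17  [2·M = A+B = (20, 20)+(8, 14)]
   so M = (14, 17)
3. N_x = 10  [2·N = B+C = (8, 14)+(12, 11)]
4. N_y = 25/2  [2·N = B+C = (8, 14)+(12, 11)]
   so N = (10, 25/2)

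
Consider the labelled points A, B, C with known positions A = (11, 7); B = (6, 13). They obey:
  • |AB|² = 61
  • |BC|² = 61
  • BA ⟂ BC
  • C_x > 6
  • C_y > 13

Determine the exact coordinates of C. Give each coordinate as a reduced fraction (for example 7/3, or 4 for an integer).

1. C_x = 12  [[BA ⟂ BC ⇒ 5x-6y+48=0] ∩ [|C−(6, 13)|²=61]]
2. C_y = 18  [[BA ⟂ BC ⇒ 5x-6y+48=0] ∩ [|C−(6, 13)|²=61]]
   so C = (12, 18)

C = (12, 18)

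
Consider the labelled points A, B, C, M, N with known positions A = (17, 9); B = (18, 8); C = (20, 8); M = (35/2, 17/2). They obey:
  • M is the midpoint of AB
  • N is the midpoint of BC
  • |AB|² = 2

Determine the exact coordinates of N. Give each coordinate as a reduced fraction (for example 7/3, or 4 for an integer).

N = (19, 8)

1. N_x = 19  [2·N = B+C = (18, 8)+(20, 8)]
2. N_y = 8  [2·N = B+C = (18, 8)+(20, 8)]
   so N = (19, 8)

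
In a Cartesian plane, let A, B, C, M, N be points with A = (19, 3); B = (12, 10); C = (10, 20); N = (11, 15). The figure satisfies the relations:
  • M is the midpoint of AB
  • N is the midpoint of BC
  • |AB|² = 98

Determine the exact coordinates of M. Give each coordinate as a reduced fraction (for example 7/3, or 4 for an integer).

M = (31/2, 13/2)

1. M_x = 31/2  [2·M = A+B = (19, 3)+(12, 10)]
2. M_y = 13/2  [2·M = A+B = (19, 3)+(12, 10)]
   so M = (31/2, 13/2)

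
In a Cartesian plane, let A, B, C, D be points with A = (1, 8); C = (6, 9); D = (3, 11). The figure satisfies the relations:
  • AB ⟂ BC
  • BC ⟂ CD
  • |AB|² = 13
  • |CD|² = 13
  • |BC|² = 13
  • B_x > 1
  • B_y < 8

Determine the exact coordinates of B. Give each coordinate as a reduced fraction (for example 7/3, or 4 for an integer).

1. B_x = 4  [[BC ⟂ CD ⇒ 3x-2y=0] ∩ [|B−(1, 8)|²=13]]
2. B_y = 6  [[BC ⟂ CD ⇒ 3x-2y=0] ∩ [|B−(1, 8)|²=13]]
   so B = (4, 6)

B = (4, 6)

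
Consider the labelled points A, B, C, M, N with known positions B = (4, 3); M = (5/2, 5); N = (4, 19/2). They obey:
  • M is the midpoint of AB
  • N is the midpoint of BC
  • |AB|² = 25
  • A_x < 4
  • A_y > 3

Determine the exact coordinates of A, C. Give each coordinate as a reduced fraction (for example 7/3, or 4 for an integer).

A = (1, 7)
C = (4, 16)

1. A_x = 1  [A = 2·M−B = 2·(5/2, 5)−(4, 3)]
2. A_y = 7  [A = 2·M−B = 2·(5/2, 5)−(4, 3)]
   so A = (1, 7)
3. C_x = 4  [C = 2·N−B = 2·(4, 19/2)−(4, 3)]
4. C_y = 16  [C = 2·N−B = 2·(4, 19/2)−(4, 3)]
   so C = (4, 16)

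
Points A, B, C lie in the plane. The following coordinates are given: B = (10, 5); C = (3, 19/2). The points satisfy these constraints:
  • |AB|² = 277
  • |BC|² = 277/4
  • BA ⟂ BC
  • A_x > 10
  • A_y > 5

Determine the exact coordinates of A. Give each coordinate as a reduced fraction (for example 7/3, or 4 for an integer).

1. A_x = 19  [[BA ⟂ BC ⇒ -7x+9/2y+95/2=0] ∩ [|A−(10, 5)|²=277]]
2. A_y = 19  [[BA ⟂ BC ⇒ -7x+9/2y+95/2=0] ∩ [|A−(10, 5)|²=277]]
   so A = (19, 19)

A = (19, 19)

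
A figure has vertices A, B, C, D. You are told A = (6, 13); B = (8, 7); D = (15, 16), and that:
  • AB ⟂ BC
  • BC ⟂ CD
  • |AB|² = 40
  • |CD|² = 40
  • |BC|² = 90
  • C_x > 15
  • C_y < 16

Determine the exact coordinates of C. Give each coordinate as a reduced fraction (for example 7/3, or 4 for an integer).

C = (17, 10)

1. C_x = 17  [[AB ⟂ BC ⇒ 2x-6y+26=0] ∩ [|C−(15, 16)|²=40]]
2. C_y = 10  [[AB ⟂ BC ⇒ 2x-6y+26=0] ∩ [|C−(15, 16)|²=40]]
   so C = (17, 10)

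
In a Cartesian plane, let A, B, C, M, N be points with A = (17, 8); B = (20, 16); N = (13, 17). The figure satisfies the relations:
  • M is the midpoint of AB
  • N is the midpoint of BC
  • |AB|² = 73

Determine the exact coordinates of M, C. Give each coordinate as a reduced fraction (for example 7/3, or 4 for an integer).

1. M_x = 37/2  [2·M = A+B = (17, 8)+(20, 16)]
2. M_y = 12  [2·M = A+B = (17, 8)+(20, 16)]
   so M = (37/2, 12)
3. C_x = 6  [C = 2·N−B = 2·(13, 17)−(20, 16)]
4. C_y = 18  [C = 2·N−B = 2·(13, 17)−(20, 16)]
   so C = (6, 18)

M = (37/2, 12)
C = (6, 18)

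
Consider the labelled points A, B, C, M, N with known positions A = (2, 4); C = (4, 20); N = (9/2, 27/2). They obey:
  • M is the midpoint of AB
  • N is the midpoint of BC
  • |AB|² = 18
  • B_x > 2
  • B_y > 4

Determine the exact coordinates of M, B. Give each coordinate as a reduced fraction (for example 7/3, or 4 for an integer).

M = (7/2, 11/2)
B = (5, 7)

1. B_x = 5  [B = 2·N−C = 2·(9/2, 27/2)−(4, 20)]
2. B_y = 7  [B = 2·N−C = 2·(9/2, 27/2)−(4, 20)]
   so B = (5, 7)
3. M_x = 7/2  [2·M = A+B = (2, 4)+(5, 7)]
4. M_y = 11/2  [2·M = A+B = (2, 4)+(5, 7)]
   so M = (7/2, 11/2)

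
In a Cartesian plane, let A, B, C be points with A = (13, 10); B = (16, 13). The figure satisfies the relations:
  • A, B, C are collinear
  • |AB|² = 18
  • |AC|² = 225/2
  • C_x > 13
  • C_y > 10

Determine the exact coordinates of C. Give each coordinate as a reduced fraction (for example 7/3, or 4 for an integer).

1. C_x = 41/2  [[A, B, C are collinear ⇒ -3x+3y+9=0] ∩ [|C−(13, 10)|²=225/2]]
2. C_y = 35/2  [[A, B, C are collinear ⇒ -3x+3y+9=0] ∩ [|C−(13, 10)|²=225/2]]
   so C = (41/2, 35/2)

C = (41/2, 35/2)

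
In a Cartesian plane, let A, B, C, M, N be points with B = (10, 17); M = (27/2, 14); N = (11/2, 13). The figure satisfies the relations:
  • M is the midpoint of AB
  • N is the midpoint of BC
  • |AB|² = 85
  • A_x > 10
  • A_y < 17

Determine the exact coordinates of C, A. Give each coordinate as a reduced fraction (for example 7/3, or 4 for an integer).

C = (1, 9)
A = (17, 11)

1. A_x = 17  [A = 2·M−B = 2·(27/2, 14)−(10, 17)]
2. A_y = 11  [A = 2·M−B = 2·(27/2, 14)−(10, 17)]
   so A = (17, 11)
3. C_x = 1  [C = 2·N−B = 2·(11/2, 13)−(10, 17)]
4. C_y = 9  [C = 2·N−B = 2·(11/2, 13)−(10, 17)]
   so C = (1, 9)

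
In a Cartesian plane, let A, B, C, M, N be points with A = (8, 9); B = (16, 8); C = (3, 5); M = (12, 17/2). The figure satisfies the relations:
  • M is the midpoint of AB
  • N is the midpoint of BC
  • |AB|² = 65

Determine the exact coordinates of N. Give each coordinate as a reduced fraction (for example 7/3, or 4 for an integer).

1. N_x = 19/2  [2·N = B+C = (16, 8)+(3, 5)]
2. N_y = 13/2  [2·N = B+C = (16, 8)+(3, 5)]
   so N = (19/2, 13/2)

N = (19/2, 13/2)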